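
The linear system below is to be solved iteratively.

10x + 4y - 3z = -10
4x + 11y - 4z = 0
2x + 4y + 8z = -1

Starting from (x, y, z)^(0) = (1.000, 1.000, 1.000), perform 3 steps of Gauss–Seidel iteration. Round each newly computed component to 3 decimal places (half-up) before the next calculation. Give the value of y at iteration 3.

0.427

Iteration 1:
  x = (-10 - (4)·1.000 - (-3)·1.000) / (10) = -1.100
  y = (0 - (4)·-1.100 - (-4)·1.000) / (11) = 0.764
  z = (-1 - (2)·-1.100 - (4)·0.764) / (8) = -0.232
Iteration 2:
  x = (-10 - (4)·0.764 - (-3)·-0.232) / (10) = -1.375
  y = (0 - (4)·-1.375 - (-4)·-0.232) / (11) = 0.416
  z = (-1 - (2)·-1.375 - (4)·0.416) / (8) = 0.011
Iteration 3:
  x = (-10 - (4)·0.416 - (-3)·0.011) / (10) = -1.163
  y = (0 - (4)·-1.163 - (-4)·0.011) / (11) = 0.427
  z = (-1 - (2)·-1.163 - (4)·0.427) / (8) = -0.048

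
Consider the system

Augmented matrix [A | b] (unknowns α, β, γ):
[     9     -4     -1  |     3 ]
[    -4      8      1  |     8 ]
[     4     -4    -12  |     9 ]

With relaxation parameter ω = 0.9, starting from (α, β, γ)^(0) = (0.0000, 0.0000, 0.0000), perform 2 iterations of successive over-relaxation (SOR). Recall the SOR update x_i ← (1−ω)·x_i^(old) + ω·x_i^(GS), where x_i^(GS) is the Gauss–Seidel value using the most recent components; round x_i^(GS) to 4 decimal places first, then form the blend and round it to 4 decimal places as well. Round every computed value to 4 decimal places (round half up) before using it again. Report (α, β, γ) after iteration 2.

(0.6544, 1.3987, -0.9878)

Iteration 1:
  α: GS value = (3 - (-4)·0.0000 - (-1)·0.0000) / (9) = 0.3333;  α ← (1−ω)·0.0000 + ω·0.3333 = 0.3000
  β: GS value = (8 - (-4)·0.3000 - (1)·0.0000) / (8) = 1.1500;  β ← (1−ω)·0.0000 + ω·1.1500 = 1.0350
  γ: GS value = (9 - (4)·0.3000 - (-4)·1.0350) / (-12) = -0.9950;  γ ← (1−ω)·0.0000 + ω·-0.9950 = -0.8955
Iteration 2:
  α: GS value = (3 - (-4)·1.0350 - (-1)·-0.8955) / (9) = 0.6938;  α ← (1−ω)·0.3000 + ω·0.6938 = 0.6544
  β: GS value = (8 - (-4)·0.6544 - (1)·-0.8955) / (8) = 1.4391;  β ← (1−ω)·1.0350 + ω·1.4391 = 1.3987
  γ: GS value = (9 - (4)·0.6544 - (-4)·1.3987) / (-12) = -0.9981;  γ ← (1−ω)·-0.8955 + ω·-0.9981 = -0.9878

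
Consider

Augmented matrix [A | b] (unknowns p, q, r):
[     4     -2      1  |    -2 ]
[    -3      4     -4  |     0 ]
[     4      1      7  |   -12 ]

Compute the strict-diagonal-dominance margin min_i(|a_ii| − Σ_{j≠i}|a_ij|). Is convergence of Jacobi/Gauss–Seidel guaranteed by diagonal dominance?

row 1: |4| − (2+1) = 1
row 2: |4| − (3+4) = -3
row 3: |7| − (4+1) = 2
minimum over rows = -3 → not strictly diagonally dominant

-3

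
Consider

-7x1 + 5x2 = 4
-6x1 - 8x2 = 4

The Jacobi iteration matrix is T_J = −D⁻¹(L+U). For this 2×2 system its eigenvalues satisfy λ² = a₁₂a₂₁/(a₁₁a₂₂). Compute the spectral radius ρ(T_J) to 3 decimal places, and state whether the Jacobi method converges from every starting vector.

a₁₂a₂₁/(a₁₁a₂₂) = (5)·(-6) / ((-7)·(-8)) = -0.535714
ρ = √|-0.535714| = √0.535714 = 0.732
ρ < 1, so Jacobi converges

0.732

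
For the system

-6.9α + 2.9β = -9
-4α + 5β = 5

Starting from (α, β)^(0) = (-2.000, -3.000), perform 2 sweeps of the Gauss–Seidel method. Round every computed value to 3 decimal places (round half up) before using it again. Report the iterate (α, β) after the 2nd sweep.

Iteration 1:
  α = (-9 - (2.9)·-3.000) / (-6.9) = 0.043
  β = (5 - (-4)·0.043) / (5) = 1.034
Iteration 2:
  α = (-9 - (2.9)·1.034) / (-6.9) = 1.739
  β = (5 - (-4)·1.739) / (5) = 2.391

(1.739, 2.391)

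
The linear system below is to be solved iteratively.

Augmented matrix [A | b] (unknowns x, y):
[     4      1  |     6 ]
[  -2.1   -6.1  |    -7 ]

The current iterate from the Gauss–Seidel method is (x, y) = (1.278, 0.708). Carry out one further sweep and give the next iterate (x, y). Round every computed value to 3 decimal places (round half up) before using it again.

(1.323, 0.692)

One sweep:
  x = (6 - (1)·0.708) / (4) = 1.323
  y = (-7 - (-2.1)·1.323) / (-6.1) = 0.692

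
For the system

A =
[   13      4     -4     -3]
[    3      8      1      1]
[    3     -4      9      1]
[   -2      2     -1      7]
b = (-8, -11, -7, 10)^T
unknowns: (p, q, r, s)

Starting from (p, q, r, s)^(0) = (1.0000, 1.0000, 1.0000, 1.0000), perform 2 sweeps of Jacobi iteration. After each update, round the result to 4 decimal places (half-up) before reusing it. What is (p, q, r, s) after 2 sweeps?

(0.1233, -1.3300, -1.7131, 1.7790)

Iteration 1:
  p = (-8 - (4)·1.0000 - (-4)·1.0000 - (-3)·1.0000) / (13) = -0.3846
  q = (-11 - (3)·1.0000 - (1)·1.0000 - (1)·1.0000) / (8) = -2.0000
  r = (-7 - (3)·1.0000 - (-4)·1.0000 - (1)·1.0000) / (9) = -0.7778
  s = (10 - (-2)·1.0000 - (2)·1.0000 - (-1)·1.0000) / (7) = 1.5714
Iteration 2:
  p = (-8 - (4)·-2.0000 - (-4)·-0.7778 - (-3)·1.5714) / (13) = 0.1233
  q = (-11 - (3)·-0.3846 - (1)·-0.7778 - (1)·1.5714) / (8) = -1.3300
  r = (-7 - (3)·-0.3846 - (-4)·-2.0000 - (1)·1.5714) / (9) = -1.7131
  s = (10 - (-2)·-0.3846 - (2)·-2.0000 - (-1)·-0.7778) / (7) = 1.7790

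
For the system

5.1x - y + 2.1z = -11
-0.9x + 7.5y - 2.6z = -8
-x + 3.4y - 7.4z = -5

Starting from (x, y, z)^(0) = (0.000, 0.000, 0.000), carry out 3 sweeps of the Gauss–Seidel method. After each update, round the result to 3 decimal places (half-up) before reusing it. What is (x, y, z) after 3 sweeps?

(-2.586, -1.222, 0.464)

Iteration 1:
  x = (-11 - (-1)·0.000 - (2.1)·0.000) / (5.1) = -2.157
  y = (-8 - (-0.9)·-2.157 - (-2.6)·0.000) / (7.5) = -1.326
  z = (-5 - (-1)·-2.157 - (3.4)·-1.326) / (-7.4) = 0.358
Iteration 2:
  x = (-11 - (-1)·-1.326 - (2.1)·0.358) / (5.1) = -2.564
  y = (-8 - (-0.9)·-2.564 - (-2.6)·0.358) / (7.5) = -1.250
  z = (-5 - (-1)·-2.564 - (3.4)·-1.250) / (-7.4) = 0.448
Iteration 3:
  x = (-11 - (-1)·-1.250 - (2.1)·0.448) / (5.1) = -2.586
  y = (-8 - (-0.9)·-2.586 - (-2.6)·0.448) / (7.5) = -1.222
  z = (-5 - (-1)·-2.586 - (3.4)·-1.222) / (-7.4) = 0.464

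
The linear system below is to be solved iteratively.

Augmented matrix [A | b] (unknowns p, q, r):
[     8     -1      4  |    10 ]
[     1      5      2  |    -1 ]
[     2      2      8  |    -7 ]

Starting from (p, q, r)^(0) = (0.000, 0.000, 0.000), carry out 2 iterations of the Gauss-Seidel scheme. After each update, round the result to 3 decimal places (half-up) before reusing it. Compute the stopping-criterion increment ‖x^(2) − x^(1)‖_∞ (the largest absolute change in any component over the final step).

0.481

Iteration 1:
  p = (10 - (-1)·0.000 - (4)·0.000) / (8) = 1.250
  q = (-1 - (1)·1.250 - (2)·0.000) / (5) = -0.450
  r = (-7 - (2)·1.250 - (2)·-0.450) / (8) = -1.075
Iteration 2:
  p = (10 - (-1)·-0.450 - (4)·-1.075) / (8) = 1.731
  q = (-1 - (1)·1.731 - (2)·-1.075) / (5) = -0.116
  r = (-7 - (2)·1.731 - (2)·-0.116) / (8) = -1.279
Change: (0.481, 0.334, -0.204) → max |·| = 0.481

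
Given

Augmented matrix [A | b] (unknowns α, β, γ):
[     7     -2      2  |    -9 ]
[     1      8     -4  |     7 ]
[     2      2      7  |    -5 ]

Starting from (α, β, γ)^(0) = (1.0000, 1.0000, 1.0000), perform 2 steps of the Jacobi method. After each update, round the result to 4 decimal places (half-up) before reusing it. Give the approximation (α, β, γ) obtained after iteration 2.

Iteration 1:
  α = (-9 - (-2)·1.0000 - (2)·1.0000) / (7) = -1.2857
  β = (7 - (1)·1.0000 - (-4)·1.0000) / (8) = 1.2500
  γ = (-5 - (2)·1.0000 - (2)·1.0000) / (7) = -1.2857
Iteration 2:
  α = (-9 - (-2)·1.2500 - (2)·-1.2857) / (7) = -0.5612
  β = (7 - (1)·-1.2857 - (-4)·-1.2857) / (8) = 0.3929
  γ = (-5 - (2)·-1.2857 - (2)·1.2500) / (7) = -0.7041

(-0.5612, 0.3929, -0.7041)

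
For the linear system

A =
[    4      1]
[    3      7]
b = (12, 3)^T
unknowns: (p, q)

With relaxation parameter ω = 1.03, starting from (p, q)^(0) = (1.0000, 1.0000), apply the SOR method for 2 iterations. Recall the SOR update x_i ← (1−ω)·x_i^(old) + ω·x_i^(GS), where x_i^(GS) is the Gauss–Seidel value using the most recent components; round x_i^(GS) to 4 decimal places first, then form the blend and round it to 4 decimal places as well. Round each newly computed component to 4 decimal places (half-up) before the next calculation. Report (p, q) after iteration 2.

Iteration 1:
  p: GS value = (12 - (1)·1.0000) / (4) = 2.7500;  p ← (1−ω)·1.0000 + ω·2.7500 = 2.8025
  q: GS value = (3 - (3)·2.8025) / (7) = -0.7725;  q ← (1−ω)·1.0000 + ω·-0.7725 = -0.8257
Iteration 2:
  p: GS value = (12 - (1)·-0.8257) / (4) = 3.2064;  p ← (1−ω)·2.8025 + ω·3.2064 = 3.2185
  q: GS value = (3 - (3)·3.2185) / (7) = -0.9508;  q ← (1−ω)·-0.8257 + ω·-0.9508 = -0.9546

(3.2185, -0.9546)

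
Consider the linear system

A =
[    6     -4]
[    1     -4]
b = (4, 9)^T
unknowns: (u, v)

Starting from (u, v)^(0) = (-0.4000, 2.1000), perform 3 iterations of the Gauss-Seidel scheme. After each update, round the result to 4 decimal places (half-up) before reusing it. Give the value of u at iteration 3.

-0.9148

Iteration 1:
  u = (4 - (-4)·2.1000) / (6) = 2.0667
  v = (9 - (1)·2.0667) / (-4) = -1.7333
Iteration 2:
  u = (4 - (-4)·-1.7333) / (6) = -0.4889
  v = (9 - (1)·-0.4889) / (-4) = -2.3722
Iteration 3:
  u = (4 - (-4)·-2.3722) / (6) = -0.9148
  v = (9 - (1)·-0.9148) / (-4) = -2.4787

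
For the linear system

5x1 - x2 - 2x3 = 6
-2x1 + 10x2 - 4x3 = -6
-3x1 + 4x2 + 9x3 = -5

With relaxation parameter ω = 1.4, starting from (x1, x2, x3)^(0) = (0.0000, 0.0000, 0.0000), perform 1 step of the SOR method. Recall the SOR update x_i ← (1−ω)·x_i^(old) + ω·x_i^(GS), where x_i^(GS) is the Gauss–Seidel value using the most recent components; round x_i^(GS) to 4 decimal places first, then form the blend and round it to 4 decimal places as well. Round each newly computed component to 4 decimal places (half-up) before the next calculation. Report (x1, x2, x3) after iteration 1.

(1.6800, -0.3696, 0.2362)

Iteration 1:
  x1: GS value = (6 - (-1)·0.0000 - (-2)·0.0000) / (5) = 1.2000;  x1 ← (1−ω)·0.0000 + ω·1.2000 = 1.6800
  x2: GS value = (-6 - (-2)·1.6800 - (-4)·0.0000) / (10) = -0.2640;  x2 ← (1−ω)·0.0000 + ω·-0.2640 = -0.3696
  x3: GS value = (-5 - (-3)·1.6800 - (4)·-0.3696) / (9) = 0.1687;  x3 ← (1−ω)·0.0000 + ω·0.1687 = 0.2362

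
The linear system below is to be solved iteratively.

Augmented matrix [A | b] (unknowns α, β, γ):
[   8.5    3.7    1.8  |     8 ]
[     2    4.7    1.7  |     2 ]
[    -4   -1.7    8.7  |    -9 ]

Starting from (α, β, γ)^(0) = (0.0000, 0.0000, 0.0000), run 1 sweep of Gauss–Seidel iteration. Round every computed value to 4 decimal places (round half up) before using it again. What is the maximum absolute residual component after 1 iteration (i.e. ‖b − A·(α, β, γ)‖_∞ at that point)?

Iteration 1:
  α = (8 - (3.7)·0.0000 - (1.8)·0.0000) / (8.5) = 0.9412
  β = (2 - (2)·0.9412 - (1.7)·0.0000) / (4.7) = 0.0250
  γ = (-9 - (-4)·0.9412 - (-1.7)·0.0250) / (8.7) = -0.5969
Residual b − A·x = (0.9817, 1.0148, 0.0003); ∞-norm = 1.0148

1.0148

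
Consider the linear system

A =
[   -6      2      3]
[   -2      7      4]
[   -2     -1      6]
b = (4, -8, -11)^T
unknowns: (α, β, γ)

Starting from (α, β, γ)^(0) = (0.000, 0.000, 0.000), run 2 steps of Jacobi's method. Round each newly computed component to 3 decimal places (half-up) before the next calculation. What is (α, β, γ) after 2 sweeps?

Iteration 1:
  α = (4 - (2)·0.000 - (3)·0.000) / (-6) = -0.667
  β = (-8 - (-2)·0.000 - (4)·0.000) / (7) = -1.143
  γ = (-11 - (-2)·0.000 - (-1)·0.000) / (6) = -1.833
Iteration 2:
  α = (4 - (2)·-1.143 - (3)·-1.833) / (-6) = -1.964
  β = (-8 - (-2)·-0.667 - (4)·-1.833) / (7) = -0.286
  γ = (-11 - (-2)·-0.667 - (-1)·-1.143) / (6) = -2.246

(-1.964, -0.286, -2.246)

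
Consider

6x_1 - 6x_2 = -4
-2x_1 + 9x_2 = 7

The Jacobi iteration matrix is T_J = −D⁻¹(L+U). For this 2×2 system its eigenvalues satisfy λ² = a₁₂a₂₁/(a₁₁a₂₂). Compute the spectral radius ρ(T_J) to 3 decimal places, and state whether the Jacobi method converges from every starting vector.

a₁₂a₂₁/(a₁₁a₂₂) = (-6)·(-2) / ((6)·(9)) = 0.222222
ρ = √|0.222222| = √0.222222 = 0.471
ρ < 1, so Jacobi converges

0.471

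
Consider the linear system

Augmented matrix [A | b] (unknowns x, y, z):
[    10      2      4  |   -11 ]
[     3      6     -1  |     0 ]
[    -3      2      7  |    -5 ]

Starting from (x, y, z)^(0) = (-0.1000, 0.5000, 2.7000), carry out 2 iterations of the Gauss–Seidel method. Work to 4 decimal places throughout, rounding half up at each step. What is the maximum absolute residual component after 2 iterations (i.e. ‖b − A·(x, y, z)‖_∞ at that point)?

Iteration 1:
  x = (-11 - (2)·0.5000 - (4)·2.7000) / (10) = -2.2800
  y = (0 - (3)·-2.2800 - (-1)·2.7000) / (6) = 1.5900
  z = (-5 - (-3)·-2.2800 - (2)·1.5900) / (7) = -2.1457
Iteration 2:
  x = (-11 - (2)·1.5900 - (4)·-2.1457) / (10) = -0.5597
  y = (0 - (3)·-0.5597 - (-1)·-2.1457) / (6) = -0.0778
  z = (-5 - (-3)·-0.5597 - (2)·-0.0778) / (7) = -0.9319
Residual b − A·x = (-1.5198, 1.2140, -0.0002); ∞-norm = 1.5198

1.5198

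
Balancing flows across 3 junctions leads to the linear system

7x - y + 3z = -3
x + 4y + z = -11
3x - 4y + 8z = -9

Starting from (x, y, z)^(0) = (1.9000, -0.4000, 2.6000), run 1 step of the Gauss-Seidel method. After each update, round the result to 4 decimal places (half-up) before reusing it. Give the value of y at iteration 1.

-3.0000

Iteration 1:
  x = (-3 - (-1)·-0.4000 - (3)·2.6000) / (7) = -1.6000
  y = (-11 - (1)·-1.6000 - (1)·2.6000) / (4) = -3.0000
  z = (-9 - (3)·-1.6000 - (-4)·-3.0000) / (8) = -2.0250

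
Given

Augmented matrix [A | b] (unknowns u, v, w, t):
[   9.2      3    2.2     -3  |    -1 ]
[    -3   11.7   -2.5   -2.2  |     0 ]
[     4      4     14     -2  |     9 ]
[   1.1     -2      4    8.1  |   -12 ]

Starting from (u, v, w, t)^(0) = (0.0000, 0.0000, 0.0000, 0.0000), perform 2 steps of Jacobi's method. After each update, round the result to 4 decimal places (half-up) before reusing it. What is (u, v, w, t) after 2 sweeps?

(-0.7455, -0.1691, 0.4623, -1.7842)

Iteration 1:
  u = (-1 - (3)·0.0000 - (2.2)·0.0000 - (-3)·0.0000) / (9.2) = -0.1087
  v = (0 - (-3)·0.0000 - (-2.5)·0.0000 - (-2.2)·0.0000) / (11.7) = 0.0000
  w = (9 - (4)·0.0000 - (4)·0.0000 - (-2)·0.0000) / (14) = 0.6429
  t = (-12 - (1.1)·0.0000 - (-2)·0.0000 - (4)·0.0000) / (8.1) = -1.4815
Iteration 2:
  u = (-1 - (3)·0.0000 - (2.2)·0.6429 - (-3)·-1.4815) / (9.2) = -0.7455
  v = (0 - (-3)·-0.1087 - (-2.5)·0.6429 - (-2.2)·-1.4815) / (11.7) = -0.1691
  w = (9 - (4)·-0.1087 - (4)·0.0000 - (-2)·-1.4815) / (14) = 0.4623
  t = (-12 - (1.1)·-0.1087 - (-2)·0.0000 - (4)·0.6429) / (8.1) = -1.7842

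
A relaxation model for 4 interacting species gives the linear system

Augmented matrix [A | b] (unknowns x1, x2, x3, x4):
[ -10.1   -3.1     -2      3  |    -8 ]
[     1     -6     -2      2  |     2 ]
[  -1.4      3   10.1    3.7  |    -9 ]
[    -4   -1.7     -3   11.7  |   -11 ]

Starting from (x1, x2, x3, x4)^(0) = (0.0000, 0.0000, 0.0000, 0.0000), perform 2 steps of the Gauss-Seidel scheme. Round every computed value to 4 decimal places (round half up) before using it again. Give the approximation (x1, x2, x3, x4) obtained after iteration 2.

Iteration 1:
  x1 = (-8 - (-3.1)·0.0000 - (-2)·0.0000 - (3)·0.0000) / (-10.1) = 0.7921
  x2 = (2 - (1)·0.7921 - (-2)·0.0000 - (2)·0.0000) / (-6) = -0.2013
  x3 = (-9 - (-1.4)·0.7921 - (3)·-0.2013 - (3.7)·0.0000) / (10.1) = -0.7215
  x4 = (-11 - (-4)·0.7921 - (-1.7)·-0.2013 - (-3)·-0.7215) / (11.7) = -0.8836
Iteration 2:
  x1 = (-8 - (-3.1)·-0.2013 - (-2)·-0.7215 - (3)·-0.8836) / (-10.1) = 0.7343
  x2 = (2 - (1)·0.7343 - (-2)·-0.7215 - (2)·-0.8836) / (-6) = -0.2650
  x3 = (-9 - (-1.4)·0.7343 - (3)·-0.2650 - (3.7)·-0.8836) / (10.1) = -0.3869
  x4 = (-11 - (-4)·0.7343 - (-1.7)·-0.2650 - (-3)·-0.3869) / (11.7) = -0.8268

(0.7343, -0.2650, -0.3869, -0.8268)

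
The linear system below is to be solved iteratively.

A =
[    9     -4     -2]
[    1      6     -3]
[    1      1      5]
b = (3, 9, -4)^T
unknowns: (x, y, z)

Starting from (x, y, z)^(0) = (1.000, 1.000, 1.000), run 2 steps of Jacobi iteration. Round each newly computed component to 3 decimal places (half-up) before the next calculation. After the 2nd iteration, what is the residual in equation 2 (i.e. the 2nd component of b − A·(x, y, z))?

-0.380

Iteration 1:
  x = (3 - (-4)·1.000 - (-2)·1.000) / (9) = 1.000
  y = (9 - (1)·1.000 - (-3)·1.000) / (6) = 1.833
  z = (-4 - (1)·1.000 - (1)·1.000) / (5) = -1.200
Iteration 2:
  x = (3 - (-4)·1.833 - (-2)·-1.200) / (9) = 0.881
  y = (9 - (1)·1.000 - (-3)·-1.200) / (6) = 0.733
  z = (-4 - (1)·1.000 - (1)·1.833) / (5) = -1.367
Residual b − A·x = (-4.731, -0.380, 1.221)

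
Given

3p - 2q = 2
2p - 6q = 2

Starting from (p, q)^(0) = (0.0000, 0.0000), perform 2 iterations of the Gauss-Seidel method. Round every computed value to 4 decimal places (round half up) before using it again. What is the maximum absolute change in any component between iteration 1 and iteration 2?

Iteration 1:
  p = (2 - (-2)·0.0000) / (3) = 0.6667
  q = (2 - (2)·0.6667) / (-6) = -0.1111
Iteration 2:
  p = (2 - (-2)·-0.1111) / (3) = 0.5926
  q = (2 - (2)·0.5926) / (-6) = -0.1358
Change: (-0.0741, -0.0247) → max |·| = 0.0741

0.0741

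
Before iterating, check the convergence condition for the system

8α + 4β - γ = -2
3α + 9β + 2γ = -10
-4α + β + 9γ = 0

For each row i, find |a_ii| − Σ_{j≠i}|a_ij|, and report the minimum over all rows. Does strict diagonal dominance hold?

3

row 1: |8| − (4+1) = 3
row 2: |9| − (3+2) = 4
row 3: |9| − (4+1) = 4
minimum over rows = 3 → strictly diagonally dominant (convergence guaranteed)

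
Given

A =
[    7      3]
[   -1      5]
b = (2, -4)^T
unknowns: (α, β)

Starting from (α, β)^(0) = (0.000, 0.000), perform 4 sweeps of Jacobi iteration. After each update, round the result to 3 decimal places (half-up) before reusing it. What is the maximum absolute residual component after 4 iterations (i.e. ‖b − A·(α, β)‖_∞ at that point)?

Iteration 1:
  α = (2 - (3)·0.000) / (7) = 0.286
  β = (-4 - (-1)·0.000) / (5) = -0.800
Iteration 2:
  α = (2 - (3)·-0.800) / (7) = 0.629
  β = (-4 - (-1)·0.286) / (5) = -0.743
Iteration 3:
  α = (2 - (3)·-0.743) / (7) = 0.604
  β = (-4 - (-1)·0.629) / (5) = -0.674
Iteration 4:
  α = (2 - (3)·-0.674) / (7) = 0.575
  β = (-4 - (-1)·0.604) / (5) = -0.679
Residual b − A·x = (0.012, -0.030); ∞-norm = 0.030

0.030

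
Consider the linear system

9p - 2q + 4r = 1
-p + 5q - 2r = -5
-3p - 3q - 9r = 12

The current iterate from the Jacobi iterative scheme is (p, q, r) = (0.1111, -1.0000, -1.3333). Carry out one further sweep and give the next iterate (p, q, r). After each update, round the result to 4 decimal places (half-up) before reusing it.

(0.4815, -1.5111, -1.0370)

One sweep:
  p = (1 - (-2)·-1.0000 - (4)·-1.3333) / (9) = 0.4815
  q = (-5 - (-1)·0.1111 - (-2)·-1.3333) / (5) = -1.5111
  r = (12 - (-3)·0.1111 - (-3)·-1.0000) / (-9) = -1.0370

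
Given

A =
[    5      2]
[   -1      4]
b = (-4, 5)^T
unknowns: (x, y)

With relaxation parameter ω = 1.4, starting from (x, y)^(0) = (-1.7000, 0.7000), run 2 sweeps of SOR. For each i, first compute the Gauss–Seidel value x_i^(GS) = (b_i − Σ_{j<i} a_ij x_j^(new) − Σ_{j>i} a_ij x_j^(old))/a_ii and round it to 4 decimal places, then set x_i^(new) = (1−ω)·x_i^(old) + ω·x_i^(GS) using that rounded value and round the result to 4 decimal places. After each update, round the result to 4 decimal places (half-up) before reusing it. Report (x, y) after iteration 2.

Iteration 1:
  x: GS value = (-4 - (2)·0.7000) / (5) = -1.0800;  x ← (1−ω)·-1.7000 + ω·-1.0800 = -0.8320
  y: GS value = (5 - (-1)·-0.8320) / (4) = 1.0420;  y ← (1−ω)·0.7000 + ω·1.0420 = 1.1788
Iteration 2:
  x: GS value = (-4 - (2)·1.1788) / (5) = -1.2715;  x ← (1−ω)·-0.8320 + ω·-1.2715 = -1.4473
  y: GS value = (5 - (-1)·-1.4473) / (4) = 0.8882;  y ← (1−ω)·1.1788 + ω·0.8882 = 0.7720

(-1.4473, 0.7720)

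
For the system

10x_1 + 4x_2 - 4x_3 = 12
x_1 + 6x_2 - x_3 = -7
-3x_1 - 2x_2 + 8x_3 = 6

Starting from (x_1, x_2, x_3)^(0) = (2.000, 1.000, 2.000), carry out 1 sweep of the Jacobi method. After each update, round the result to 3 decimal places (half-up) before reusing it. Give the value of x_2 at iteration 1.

Iteration 1:
  x_1 = (12 - (4)·1.000 - (-4)·2.000) / (10) = 1.600
  x_2 = (-7 - (1)·2.000 - (-1)·2.000) / (6) = -1.167
  x_3 = (6 - (-3)·2.000 - (-2)·1.000) / (8) = 1.750

-1.167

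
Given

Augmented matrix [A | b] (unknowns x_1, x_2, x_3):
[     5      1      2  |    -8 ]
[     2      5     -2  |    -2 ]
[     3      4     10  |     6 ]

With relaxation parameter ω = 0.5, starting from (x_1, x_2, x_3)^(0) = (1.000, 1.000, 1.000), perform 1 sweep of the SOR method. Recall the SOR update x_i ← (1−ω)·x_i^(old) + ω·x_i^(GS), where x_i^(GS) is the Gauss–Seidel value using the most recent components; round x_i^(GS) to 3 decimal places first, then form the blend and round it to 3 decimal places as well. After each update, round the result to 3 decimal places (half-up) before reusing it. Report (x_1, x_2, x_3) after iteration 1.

(-0.600, 0.620, 0.766)

Iteration 1:
  x_1: GS value = (-8 - (1)·1.000 - (2)·1.000) / (5) = -2.200;  x_1 ← (1−ω)·1.000 + ω·-2.200 = -0.600
  x_2: GS value = (-2 - (2)·-0.600 - (-2)·1.000) / (5) = 0.240;  x_2 ← (1−ω)·1.000 + ω·0.240 = 0.620
  x_3: GS value = (6 - (3)·-0.600 - (4)·0.620) / (10) = 0.532;  x_3 ← (1−ω)·1.000 + ω·0.532 = 0.766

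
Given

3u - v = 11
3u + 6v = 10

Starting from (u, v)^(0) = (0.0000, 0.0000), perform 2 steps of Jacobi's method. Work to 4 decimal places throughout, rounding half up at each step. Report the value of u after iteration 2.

Iteration 1:
  u = (11 - (-1)·0.0000) / (3) = 3.6667
  v = (10 - (3)·0.0000) / (6) = 1.6667
Iteration 2:
  u = (11 - (-1)·1.6667) / (3) = 4.2222
  v = (10 - (3)·3.6667) / (6) = -0.1667

4.2222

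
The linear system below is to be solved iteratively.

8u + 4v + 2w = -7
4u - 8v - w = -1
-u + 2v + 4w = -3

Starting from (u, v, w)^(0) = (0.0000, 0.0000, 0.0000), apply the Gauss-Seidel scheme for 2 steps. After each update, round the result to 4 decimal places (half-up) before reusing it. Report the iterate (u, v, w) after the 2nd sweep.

(-0.5156, -0.0312, -0.8633)

Iteration 1:
  u = (-7 - (4)·0.0000 - (2)·0.0000) / (8) = -0.8750
  v = (-1 - (4)·-0.8750 - (-1)·0.0000) / (-8) = -0.3125
  w = (-3 - (-1)·-0.8750 - (2)·-0.3125) / (4) = -0.8125
Iteration 2:
  u = (-7 - (4)·-0.3125 - (2)·-0.8125) / (8) = -0.5156
  v = (-1 - (4)·-0.5156 - (-1)·-0.8125) / (-8) = -0.0312
  w = (-3 - (-1)·-0.5156 - (2)·-0.0312) / (4) = -0.8633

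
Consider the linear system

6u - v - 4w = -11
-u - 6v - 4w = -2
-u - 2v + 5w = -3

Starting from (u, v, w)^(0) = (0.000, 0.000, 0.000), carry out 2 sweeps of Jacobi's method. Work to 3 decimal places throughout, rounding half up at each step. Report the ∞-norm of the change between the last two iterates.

Iteration 1:
  u = (-11 - (-1)·0.000 - (-4)·0.000) / (6) = -1.833
  v = (-2 - (-1)·0.000 - (-4)·0.000) / (-6) = 0.333
  w = (-3 - (-1)·0.000 - (-2)·0.000) / (5) = -0.600
Iteration 2:
  u = (-11 - (-1)·0.333 - (-4)·-0.600) / (6) = -2.178
  v = (-2 - (-1)·-1.833 - (-4)·-0.600) / (-6) = 1.039
  w = (-3 - (-1)·-1.833 - (-2)·0.333) / (5) = -0.833
Change: (-0.345, 0.706, -0.233) → max |·| = 0.706

0.706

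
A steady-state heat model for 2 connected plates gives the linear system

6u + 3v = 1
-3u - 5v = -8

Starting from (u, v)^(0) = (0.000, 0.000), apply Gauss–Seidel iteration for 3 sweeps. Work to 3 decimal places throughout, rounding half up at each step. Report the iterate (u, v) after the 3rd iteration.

(-0.808, 2.085)

Iteration 1:
  u = (1 - (3)·0.000) / (6) = 0.167
  v = (-8 - (-3)·0.167) / (-5) = 1.500
Iteration 2:
  u = (1 - (3)·1.500) / (6) = -0.583
  v = (-8 - (-3)·-0.583) / (-5) = 1.950
Iteration 3:
  u = (1 - (3)·1.950) / (6) = -0.808
  v = (-8 - (-3)·-0.808) / (-5) = 2.085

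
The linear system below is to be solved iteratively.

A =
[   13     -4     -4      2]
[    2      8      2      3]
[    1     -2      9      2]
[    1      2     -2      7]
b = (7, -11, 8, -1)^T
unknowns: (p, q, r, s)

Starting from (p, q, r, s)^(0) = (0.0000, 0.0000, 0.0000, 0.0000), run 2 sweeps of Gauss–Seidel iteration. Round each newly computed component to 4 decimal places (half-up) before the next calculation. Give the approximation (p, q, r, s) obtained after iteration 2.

Iteration 1:
  p = (7 - (-4)·0.0000 - (-4)·0.0000 - (2)·0.0000) / (13) = 0.5385
  q = (-11 - (2)·0.5385 - (2)·0.0000 - (3)·0.0000) / (8) = -1.5096
  r = (8 - (1)·0.5385 - (-2)·-1.5096 - (2)·0.0000) / (9) = 0.4936
  s = (-1 - (1)·0.5385 - (2)·-1.5096 - (-2)·0.4936) / (7) = 0.3526
Iteration 2:
  p = (7 - (-4)·-1.5096 - (-4)·0.4936 - (2)·0.3526) / (13) = 0.1716
  q = (-11 - (2)·0.1716 - (2)·0.4936 - (3)·0.3526) / (8) = -1.6735
  r = (8 - (1)·0.1716 - (-2)·-1.6735 - (2)·0.3526) / (9) = 0.4196
  s = (-1 - (1)·0.1716 - (2)·-1.6735 - (-2)·0.4196) / (7) = 0.4307

(0.1716, -1.6735, 0.4196, 0.4307)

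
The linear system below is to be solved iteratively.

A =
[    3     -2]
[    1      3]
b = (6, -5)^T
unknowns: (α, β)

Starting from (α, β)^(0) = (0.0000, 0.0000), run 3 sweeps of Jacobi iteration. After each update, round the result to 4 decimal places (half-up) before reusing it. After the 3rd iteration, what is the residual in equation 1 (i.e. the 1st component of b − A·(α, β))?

Iteration 1:
  α = (6 - (-2)·0.0000) / (3) = 2.0000
  β = (-5 - (1)·0.0000) / (3) = -1.6667
Iteration 2:
  α = (6 - (-2)·-1.6667) / (3) = 0.8889
  β = (-5 - (1)·2.0000) / (3) = -2.3333
Iteration 3:
  α = (6 - (-2)·-2.3333) / (3) = 0.4445
  β = (-5 - (1)·0.8889) / (3) = -1.9630
Residual b − A·x = (0.7405, 0.4445)

0.7405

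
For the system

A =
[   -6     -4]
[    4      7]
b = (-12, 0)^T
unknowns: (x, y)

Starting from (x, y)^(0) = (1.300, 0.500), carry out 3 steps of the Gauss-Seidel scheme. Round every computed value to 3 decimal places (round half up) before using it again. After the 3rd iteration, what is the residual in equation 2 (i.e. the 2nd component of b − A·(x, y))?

Iteration 1:
  x = (-12 - (-4)·0.500) / (-6) = 1.667
  y = (0 - (4)·1.667) / (7) = -0.953
Iteration 2:
  x = (-12 - (-4)·-0.953) / (-6) = 2.635
  y = (0 - (4)·2.635) / (7) = -1.506
Iteration 3:
  x = (-12 - (-4)·-1.506) / (-6) = 3.004
  y = (0 - (4)·3.004) / (7) = -1.717
Residual b − A·x = (-0.844, 0.003)

0.003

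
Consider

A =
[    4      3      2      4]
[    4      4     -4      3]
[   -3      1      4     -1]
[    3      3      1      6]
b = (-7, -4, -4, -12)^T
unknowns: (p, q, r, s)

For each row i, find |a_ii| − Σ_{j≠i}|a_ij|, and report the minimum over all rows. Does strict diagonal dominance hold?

-7

row 1: |4| − (3+2+4) = -5
row 2: |4| − (4+4+3) = -7
row 3: |4| − (3+1+1) = -1
row 4: |6| − (3+3+1) = -1
minimum over rows = -7 → not strictly diagonally dominant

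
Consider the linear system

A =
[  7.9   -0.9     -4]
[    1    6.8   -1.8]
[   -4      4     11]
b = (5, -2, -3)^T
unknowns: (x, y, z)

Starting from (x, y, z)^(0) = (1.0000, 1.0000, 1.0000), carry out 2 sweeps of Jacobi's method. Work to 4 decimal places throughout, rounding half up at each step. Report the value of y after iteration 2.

-0.5506

Iteration 1:
  x = (5 - (-0.9)·1.0000 - (-4)·1.0000) / (7.9) = 1.2532
  y = (-2 - (1)·1.0000 - (-1.8)·1.0000) / (6.8) = -0.1765
  z = (-3 - (-4)·1.0000 - (4)·1.0000) / (11) = -0.2727
Iteration 2:
  x = (5 - (-0.9)·-0.1765 - (-4)·-0.2727) / (7.9) = 0.4747
  y = (-2 - (1)·1.2532 - (-1.8)·-0.2727) / (6.8) = -0.5506
  z = (-3 - (-4)·1.2532 - (4)·-0.1765) / (11) = 0.2472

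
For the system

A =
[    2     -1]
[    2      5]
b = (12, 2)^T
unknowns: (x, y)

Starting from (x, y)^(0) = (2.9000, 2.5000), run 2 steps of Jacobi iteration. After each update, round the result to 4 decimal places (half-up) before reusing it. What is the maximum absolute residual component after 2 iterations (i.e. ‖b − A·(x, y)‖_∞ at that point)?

Iteration 1:
  x = (12 - (-1)·2.5000) / (2) = 7.2500
  y = (2 - (2)·2.9000) / (5) = -0.7600
Iteration 2:
  x = (12 - (-1)·-0.7600) / (2) = 5.6200
  y = (2 - (2)·7.2500) / (5) = -2.5000
Residual b − A·x = (-1.7400, 3.2600); ∞-norm = 3.2600

3.2600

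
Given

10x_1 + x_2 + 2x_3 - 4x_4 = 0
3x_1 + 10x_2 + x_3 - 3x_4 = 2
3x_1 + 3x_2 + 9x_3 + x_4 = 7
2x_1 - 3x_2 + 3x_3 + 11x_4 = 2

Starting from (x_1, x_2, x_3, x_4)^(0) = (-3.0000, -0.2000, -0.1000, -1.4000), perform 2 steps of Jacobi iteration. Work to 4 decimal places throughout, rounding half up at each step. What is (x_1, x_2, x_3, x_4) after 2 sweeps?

Iteration 1:
  x_1 = (0 - (1)·-0.2000 - (2)·-0.1000 - (-4)·-1.4000) / (10) = -0.5200
  x_2 = (2 - (3)·-3.0000 - (1)·-0.1000 - (-3)·-1.4000) / (10) = 0.6900
  x_3 = (7 - (3)·-3.0000 - (3)·-0.2000 - (1)·-1.4000) / (9) = 2.0000
  x_4 = (2 - (2)·-3.0000 - (-3)·-0.2000 - (3)·-0.1000) / (11) = 0.7000
Iteration 2:
  x_1 = (0 - (1)·0.6900 - (2)·2.0000 - (-4)·0.7000) / (10) = -0.1890
  x_2 = (2 - (3)·-0.5200 - (1)·2.0000 - (-3)·0.7000) / (10) = 0.3660
  x_3 = (7 - (3)·-0.5200 - (3)·0.6900 - (1)·0.7000) / (9) = 0.6433
  x_4 = (2 - (2)·-0.5200 - (-3)·0.6900 - (3)·2.0000) / (11) = -0.0809

(-0.1890, 0.3660, 0.6433, -0.0809)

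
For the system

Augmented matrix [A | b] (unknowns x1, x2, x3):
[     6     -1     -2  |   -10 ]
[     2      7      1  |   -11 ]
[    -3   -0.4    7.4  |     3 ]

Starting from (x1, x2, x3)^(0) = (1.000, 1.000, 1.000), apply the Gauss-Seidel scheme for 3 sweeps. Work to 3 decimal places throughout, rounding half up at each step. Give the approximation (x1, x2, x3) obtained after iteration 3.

Iteration 1:
  x1 = (-10 - (-1)·1.000 - (-2)·1.000) / (6) = -1.167
  x2 = (-11 - (2)·-1.167 - (1)·1.000) / (7) = -1.381
  x3 = (3 - (-3)·-1.167 - (-0.4)·-1.381) / (7.4) = -0.142
Iteration 2:
  x1 = (-10 - (-1)·-1.381 - (-2)·-0.142) / (6) = -1.944
  x2 = (-11 - (2)·-1.944 - (1)·-0.142) / (7) = -0.996
  x3 = (3 - (-3)·-1.944 - (-0.4)·-0.996) / (7.4) = -0.437
Iteration 3:
  x1 = (-10 - (-1)·-0.996 - (-2)·-0.437) / (6) = -1.978
  x2 = (-11 - (2)·-1.978 - (1)·-0.437) / (7) = -0.944
  x3 = (3 - (-3)·-1.978 - (-0.4)·-0.944) / (7.4) = -0.448

(-1.978, -0.944, -0.448)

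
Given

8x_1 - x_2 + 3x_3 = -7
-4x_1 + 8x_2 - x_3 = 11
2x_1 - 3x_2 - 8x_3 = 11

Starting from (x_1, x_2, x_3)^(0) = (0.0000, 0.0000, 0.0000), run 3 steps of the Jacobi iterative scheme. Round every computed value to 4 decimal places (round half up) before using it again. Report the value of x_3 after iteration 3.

Iteration 1:
  x_1 = (-7 - (-1)·0.0000 - (3)·0.0000) / (8) = -0.8750
  x_2 = (11 - (-4)·0.0000 - (-1)·0.0000) / (8) = 1.3750
  x_3 = (11 - (2)·0.0000 - (-3)·0.0000) / (-8) = -1.3750
Iteration 2:
  x_1 = (-7 - (-1)·1.3750 - (3)·-1.3750) / (8) = -0.1875
  x_2 = (11 - (-4)·-0.8750 - (-1)·-1.3750) / (8) = 0.7656
  x_3 = (11 - (2)·-0.8750 - (-3)·1.3750) / (-8) = -2.1094
Iteration 3:
  x_1 = (-7 - (-1)·0.7656 - (3)·-2.1094) / (8) = 0.0117
  x_2 = (11 - (-4)·-0.1875 - (-1)·-2.1094) / (8) = 1.0176
  x_3 = (11 - (2)·-0.1875 - (-3)·0.7656) / (-8) = -1.7090

-1.7090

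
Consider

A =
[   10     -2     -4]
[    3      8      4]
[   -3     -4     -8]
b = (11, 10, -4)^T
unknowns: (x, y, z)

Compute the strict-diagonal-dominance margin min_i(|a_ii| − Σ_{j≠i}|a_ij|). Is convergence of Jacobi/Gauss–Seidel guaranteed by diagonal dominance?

1

row 1: |10| − (2+4) = 4
row 2: |8| − (3+4) = 1
row 3: |-8| − (3+4) = 1
minimum over rows = 1 → strictly diagonally dominant (convergence guaranteed)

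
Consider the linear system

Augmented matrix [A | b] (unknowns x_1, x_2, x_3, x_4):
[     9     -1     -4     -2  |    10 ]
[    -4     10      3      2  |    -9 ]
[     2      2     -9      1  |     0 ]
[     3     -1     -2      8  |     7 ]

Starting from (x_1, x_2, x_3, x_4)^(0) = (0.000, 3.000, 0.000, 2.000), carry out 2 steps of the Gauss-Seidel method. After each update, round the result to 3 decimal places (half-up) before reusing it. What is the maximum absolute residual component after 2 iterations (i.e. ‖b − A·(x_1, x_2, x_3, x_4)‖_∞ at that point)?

1.080

Iteration 1:
  x_1 = (10 - (-1)·3.000 - (-4)·0.000 - (-2)·2.000) / (9) = 1.889
  x_2 = (-9 - (-4)·1.889 - (3)·0.000 - (2)·2.000) / (10) = -0.544
  x_3 = (0 - (2)·1.889 - (2)·-0.544 - (1)·2.000) / (-9) = 0.521
  x_4 = (7 - (3)·1.889 - (-1)·-0.544 - (-2)·0.521) / (8) = 0.229
Iteration 2:
  x_1 = (10 - (-1)·-0.544 - (-4)·0.521 - (-2)·0.229) / (9) = 1.333
  x_2 = (-9 - (-4)·1.333 - (3)·0.521 - (2)·0.229) / (10) = -0.569
  x_3 = (0 - (2)·1.333 - (2)·-0.569 - (1)·0.229) / (-9) = 0.195
  x_4 = (7 - (3)·1.333 - (-1)·-0.569 - (-2)·0.195) / (8) = 0.353
Residual b − A·x = (-1.080, 0.731, -0.126, -0.002); ∞-norm = 1.080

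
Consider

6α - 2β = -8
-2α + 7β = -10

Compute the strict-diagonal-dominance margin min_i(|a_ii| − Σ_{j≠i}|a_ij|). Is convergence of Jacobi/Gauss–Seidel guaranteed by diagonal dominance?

4

row 1: |6| − (2) = 4
row 2: |7| − (2) = 5
minimum over rows = 4 → strictly diagonally dominant (convergence guaranteed)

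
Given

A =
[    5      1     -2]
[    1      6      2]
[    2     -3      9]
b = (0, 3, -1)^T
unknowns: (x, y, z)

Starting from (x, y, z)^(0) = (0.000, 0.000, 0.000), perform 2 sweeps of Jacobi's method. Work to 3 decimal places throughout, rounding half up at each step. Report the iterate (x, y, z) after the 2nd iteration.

(-0.144, 0.537, 0.056)

Iteration 1:
  x = (0 - (1)·0.000 - (-2)·0.000) / (5) = 0.000
  y = (3 - (1)·0.000 - (2)·0.000) / (6) = 0.500
  z = (-1 - (2)·0.000 - (-3)·0.000) / (9) = -0.111
Iteration 2:
  x = (0 - (1)·0.500 - (-2)·-0.111) / (5) = -0.144
  y = (3 - (1)·0.000 - (2)·-0.111) / (6) = 0.537
  z = (-1 - (2)·0.000 - (-3)·0.500) / (9) = 0.056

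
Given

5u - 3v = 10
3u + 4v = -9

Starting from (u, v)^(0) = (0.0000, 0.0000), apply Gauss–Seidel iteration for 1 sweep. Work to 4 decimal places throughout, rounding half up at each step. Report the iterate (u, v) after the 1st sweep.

Iteration 1:
  u = (10 - (-3)·0.0000) / (5) = 2.0000
  v = (-9 - (3)·2.0000) / (4) = -3.7500

(2.0000, -3.7500)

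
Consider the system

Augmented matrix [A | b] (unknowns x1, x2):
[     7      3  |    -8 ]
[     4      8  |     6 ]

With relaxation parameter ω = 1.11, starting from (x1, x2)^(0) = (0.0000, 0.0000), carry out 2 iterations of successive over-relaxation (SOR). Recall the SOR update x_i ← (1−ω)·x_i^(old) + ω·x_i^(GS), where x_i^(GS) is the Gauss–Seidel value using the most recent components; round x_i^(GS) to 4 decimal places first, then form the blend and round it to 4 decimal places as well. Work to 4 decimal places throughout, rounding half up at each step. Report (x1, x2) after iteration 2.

Iteration 1:
  x1: GS value = (-8 - (3)·0.0000) / (7) = -1.1429;  x1 ← (1−ω)·0.0000 + ω·-1.1429 = -1.2686
  x2: GS value = (6 - (4)·-1.2686) / (8) = 1.3843;  x2 ← (1−ω)·0.0000 + ω·1.3843 = 1.5366
Iteration 2:
  x1: GS value = (-8 - (3)·1.5366) / (7) = -1.8014;  x1 ← (1−ω)·-1.2686 + ω·-1.8014 = -1.8600
  x2: GS value = (6 - (4)·-1.8600) / (8) = 1.6800;  x2 ← (1−ω)·1.5366 + ω·1.6800 = 1.6958

(-1.8600, 1.6958)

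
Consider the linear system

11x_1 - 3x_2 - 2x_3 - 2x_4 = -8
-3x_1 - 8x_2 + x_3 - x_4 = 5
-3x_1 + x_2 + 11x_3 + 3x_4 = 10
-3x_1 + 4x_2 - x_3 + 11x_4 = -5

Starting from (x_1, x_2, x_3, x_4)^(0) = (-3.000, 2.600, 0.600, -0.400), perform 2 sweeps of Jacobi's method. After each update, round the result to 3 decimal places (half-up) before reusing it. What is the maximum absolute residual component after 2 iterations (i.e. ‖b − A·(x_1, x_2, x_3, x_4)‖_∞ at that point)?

Iteration 1:
  x_1 = (-8 - (-3)·2.600 - (-2)·0.600 - (-2)·-0.400) / (11) = 0.018
  x_2 = (5 - (-3)·-3.000 - (1)·0.600 - (-1)·-0.400) / (-8) = 0.625
  x_3 = (10 - (-3)·-3.000 - (1)·2.600 - (3)·-0.400) / (11) = -0.036
  x_4 = (-5 - (-3)·-3.000 - (4)·2.600 - (-1)·0.600) / (11) = -2.164
Iteration 2:
  x_1 = (-8 - (-3)·0.625 - (-2)·-0.036 - (-2)·-2.164) / (11) = -0.957
  x_2 = (5 - (-3)·0.018 - (1)·-0.036 - (-1)·-2.164) / (-8) = -0.366
  x_3 = (10 - (-3)·0.018 - (1)·0.625 - (3)·-2.164) / (11) = 1.447
  x_4 = (-5 - (-3)·0.018 - (4)·0.625 - (-1)·-0.036) / (11) = -0.680
Residual b − A·x = (2.963, -2.926, -6.382, 2.520); ∞-norm = 6.382

6.382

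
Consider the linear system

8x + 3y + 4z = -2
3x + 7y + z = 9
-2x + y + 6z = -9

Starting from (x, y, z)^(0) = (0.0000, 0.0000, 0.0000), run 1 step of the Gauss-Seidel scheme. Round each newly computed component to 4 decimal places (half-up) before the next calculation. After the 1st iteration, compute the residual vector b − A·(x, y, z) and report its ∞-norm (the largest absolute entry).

Iteration 1:
  x = (-2 - (3)·0.0000 - (4)·0.0000) / (8) = -0.2500
  y = (9 - (3)·-0.2500 - (1)·0.0000) / (7) = 1.3929
  z = (-9 - (-2)·-0.2500 - (1)·1.3929) / (6) = -1.8155
Residual b − A·x = (3.0833, 1.8152, 0.0001); ∞-norm = 3.0833

3.0833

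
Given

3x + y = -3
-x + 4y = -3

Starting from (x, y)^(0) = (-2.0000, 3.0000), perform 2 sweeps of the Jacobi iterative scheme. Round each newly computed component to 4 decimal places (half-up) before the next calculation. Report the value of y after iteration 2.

Iteration 1:
  x = (-3 - (1)·3.0000) / (3) = -2.0000
  y = (-3 - (-1)·-2.0000) / (4) = -1.2500
Iteration 2:
  x = (-3 - (1)·-1.2500) / (3) = -0.5833
  y = (-3 - (-1)·-2.0000) / (4) = -1.2500

-1.2500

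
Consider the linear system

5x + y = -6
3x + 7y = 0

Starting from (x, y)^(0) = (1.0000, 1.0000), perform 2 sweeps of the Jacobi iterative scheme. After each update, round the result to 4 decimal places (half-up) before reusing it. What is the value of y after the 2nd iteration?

0.6000

Iteration 1:
  x = (-6 - (1)·1.0000) / (5) = -1.4000
  y = (0 - (3)·1.0000) / (7) = -0.4286
Iteration 2:
  x = (-6 - (1)·-0.4286) / (5) = -1.1143
  y = (0 - (3)·-1.4000) / (7) = 0.6000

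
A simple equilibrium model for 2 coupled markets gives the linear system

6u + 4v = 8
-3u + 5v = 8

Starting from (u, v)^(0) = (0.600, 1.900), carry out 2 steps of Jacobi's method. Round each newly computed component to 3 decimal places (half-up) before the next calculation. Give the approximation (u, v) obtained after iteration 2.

Iteration 1:
  u = (8 - (4)·1.900) / (6) = 0.067
  v = (8 - (-3)·0.600) / (5) = 1.960
Iteration 2:
  u = (8 - (4)·1.960) / (6) = 0.027
  v = (8 - (-3)·0.067) / (5) = 1.640

(0.027, 1.640)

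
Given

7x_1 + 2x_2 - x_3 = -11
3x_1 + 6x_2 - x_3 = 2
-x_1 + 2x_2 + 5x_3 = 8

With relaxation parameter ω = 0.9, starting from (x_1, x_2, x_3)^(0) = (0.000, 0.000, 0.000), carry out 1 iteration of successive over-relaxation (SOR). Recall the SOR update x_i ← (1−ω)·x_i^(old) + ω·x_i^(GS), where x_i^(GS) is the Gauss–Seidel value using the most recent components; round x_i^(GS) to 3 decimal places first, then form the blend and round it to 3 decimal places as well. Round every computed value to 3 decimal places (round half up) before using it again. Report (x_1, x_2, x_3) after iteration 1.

Iteration 1:
  x_1: GS value = (-11 - (2)·0.000 - (-1)·0.000) / (7) = -1.571;  x_1 ← (1−ω)·0.000 + ω·-1.571 = -1.414
  x_2: GS value = (2 - (3)·-1.414 - (-1)·0.000) / (6) = 1.040;  x_2 ← (1−ω)·0.000 + ω·1.040 = 0.936
  x_3: GS value = (8 - (-1)·-1.414 - (2)·0.936) / (5) = 0.943;  x_3 ← (1−ω)·0.000 + ω·0.943 = 0.849

(-1.414, 0.936, 0.849)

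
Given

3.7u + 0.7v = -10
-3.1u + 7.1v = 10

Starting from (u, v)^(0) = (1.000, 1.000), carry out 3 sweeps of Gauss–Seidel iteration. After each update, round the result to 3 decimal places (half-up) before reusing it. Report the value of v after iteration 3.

0.210

Iteration 1:
  u = (-10 - (0.7)·1.000) / (3.7) = -2.892
  v = (10 - (-3.1)·-2.892) / (7.1) = 0.146
Iteration 2:
  u = (-10 - (0.7)·0.146) / (3.7) = -2.730
  v = (10 - (-3.1)·-2.730) / (7.1) = 0.216
Iteration 3:
  u = (-10 - (0.7)·0.216) / (3.7) = -2.744
  v = (10 - (-3.1)·-2.744) / (7.1) = 0.210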